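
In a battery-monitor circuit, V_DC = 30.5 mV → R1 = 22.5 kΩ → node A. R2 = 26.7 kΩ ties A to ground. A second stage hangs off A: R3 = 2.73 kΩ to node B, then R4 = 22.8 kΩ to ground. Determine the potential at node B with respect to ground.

The second stage (R3 + R4 = 25.53 kΩ) loads node A in parallel with R2.
Effective lower resistance at A: R2 ‖ 25.53 = 13.05 kΩ.
So V_A = 30.5 × 0.3671 = 11.20 mV.
Then the unloaded second divider: V_B = V_A × R4/(R3+R4) = 11.20 × 0.8931 = 9.999 mV.

V_B ≈ 10.0 mV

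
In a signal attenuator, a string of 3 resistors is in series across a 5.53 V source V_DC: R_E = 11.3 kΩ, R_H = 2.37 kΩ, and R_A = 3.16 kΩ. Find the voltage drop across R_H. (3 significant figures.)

V ≈ 0.779 V

Series total: ΣR = 11.3 + 2.37 + 3.16 = 16.83 kΩ.
Voltage divider: V = V_DC · (2.370 / 16.83) = 5.53 × 0.1408 = 0.7787 V.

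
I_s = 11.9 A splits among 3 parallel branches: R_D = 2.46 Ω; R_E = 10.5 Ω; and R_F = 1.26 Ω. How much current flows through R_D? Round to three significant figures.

ΣG = 1/2.46 + 1/10.5 + 1/1.26 = 1.295.
By the current-divider rule, I = I_s · G_k/ΣG = 11.9 × 0.3138 = 3.734 A.

I ≈ 3.73 A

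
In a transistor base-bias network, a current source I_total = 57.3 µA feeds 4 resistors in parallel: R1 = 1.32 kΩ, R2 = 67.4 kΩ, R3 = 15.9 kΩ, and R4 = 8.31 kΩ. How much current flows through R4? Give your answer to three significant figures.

I ≈ 7.22 µA

ΣG = 1/1.32 + 1/67.4 + 1/15.9 + 1/8.31 = 0.9556.
R4 takes the fraction G_k/ΣG = 0.1203/0.9556 = 0.1259, so I = 57.3 × 0.1259 = 7.215 µA.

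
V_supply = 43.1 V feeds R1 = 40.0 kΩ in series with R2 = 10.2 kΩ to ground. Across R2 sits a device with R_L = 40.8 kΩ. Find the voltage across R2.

V_out ≈ 7.30 V

R2 ‖ R_L = (10.2 × 40.8)/(10.2 + 40.8) = 8.160 kΩ.
Voltage divider with the loaded lower leg: V_out = 43.1 × 8.160/(40.0 + 8.160) = 43.1 × 0.1694 = 7.303 V.
(Unloaded it would be 8.76 V; the load pulls it down.)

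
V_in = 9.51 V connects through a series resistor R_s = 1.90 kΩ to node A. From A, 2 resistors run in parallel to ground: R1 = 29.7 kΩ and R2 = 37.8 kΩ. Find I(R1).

Equivalent of the parallel group: R_p = 16.63 kΩ.
V_A = 9.51 × 16.63/18.53 = 8.535 V.
Branch current I = V_A/R1 = 8.535/29.7 = 0.2874 mA.
(Equivalently: I_total = 0.5132 mA, then current-divider fraction G_k/ΣG = 0.5600.)

I ≈ 0.287 mA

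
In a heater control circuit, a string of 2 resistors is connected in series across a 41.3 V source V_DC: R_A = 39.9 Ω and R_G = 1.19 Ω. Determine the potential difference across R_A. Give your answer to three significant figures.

Series total: ΣR = 39.9 + 1.19 = 41.09 Ω.
Voltage divider: V = V_DC · (39.90 / 41.09) = 41.3 × 0.9710 = 40.10 V.

V ≈ 40.1 V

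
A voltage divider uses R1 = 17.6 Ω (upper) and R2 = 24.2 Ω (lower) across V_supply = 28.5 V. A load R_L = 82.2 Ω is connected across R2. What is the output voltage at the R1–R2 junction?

R2 ‖ R_L = (24.2 × 82.2)/(24.2 + 82.2) = 18.70 Ω.
Now apply the divider: V_out = 28.5 × 0.5151 = 14.68 V.

V_out ≈ 14.7 V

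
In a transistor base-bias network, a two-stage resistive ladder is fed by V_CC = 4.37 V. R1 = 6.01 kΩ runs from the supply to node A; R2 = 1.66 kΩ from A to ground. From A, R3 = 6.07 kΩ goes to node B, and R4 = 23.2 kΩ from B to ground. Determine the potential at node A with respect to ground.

V_A ≈ 0.906 V

Looking into the second stage from A: R3 + R4 = 29.27 kΩ appears in parallel with R2.
Effective lower resistance at A: R2 ‖ 29.27 = 1.571 kΩ.
First divider: V_A = V_CC · 1.571/(6.01 + 1.571) = 0.9055 V.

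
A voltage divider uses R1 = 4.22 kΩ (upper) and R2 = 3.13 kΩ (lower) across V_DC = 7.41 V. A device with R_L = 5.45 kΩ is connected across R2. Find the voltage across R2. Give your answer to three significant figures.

V_out ≈ 2.37 V

R2 ‖ R_L = (3.13 × 5.45)/(3.13 + 5.45) = 1.988 kΩ.
Then V_out = V_DC · R2'/(R1 + R2') = 7.41 × 1.988/6.208 = 2.373 V.
(Unloaded it would be 3.16 V; the load pulls it down.)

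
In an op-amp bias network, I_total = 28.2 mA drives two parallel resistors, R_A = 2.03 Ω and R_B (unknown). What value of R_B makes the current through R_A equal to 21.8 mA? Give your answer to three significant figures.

The fraction through R_A equals R_B/(R_A+R_B).
With f = 0.7730, R_B = R_A · f/(1−f) = 2.03 × 3.406 = 6.915 Ω.

R_B ≈ 6.91 Ω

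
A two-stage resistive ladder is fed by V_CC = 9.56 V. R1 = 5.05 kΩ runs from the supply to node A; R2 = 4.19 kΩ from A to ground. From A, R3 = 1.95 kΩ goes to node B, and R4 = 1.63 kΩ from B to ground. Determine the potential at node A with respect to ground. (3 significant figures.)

The second stage (R3 + R4 = 3.580 kΩ) loads node A in parallel with R2.
R2 ‖ (R3+R4) = 1.931 kΩ.
So V_A = 9.56 × 0.2766 = 2.644 V.

V_A ≈ 2.64 V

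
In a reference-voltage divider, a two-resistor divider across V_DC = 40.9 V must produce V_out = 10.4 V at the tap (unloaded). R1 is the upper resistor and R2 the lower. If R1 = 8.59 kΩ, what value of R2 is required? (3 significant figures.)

R2 ≈ 2.93 kΩ

Required fraction k = V_out/V_DC = 0.2543.
So R2 = R1 · V_out/(V_DC − V_out) = 8.59 × 10.4/(40.9 − 10.4) = 8.59 × 0.3410 = 2.929 kΩ.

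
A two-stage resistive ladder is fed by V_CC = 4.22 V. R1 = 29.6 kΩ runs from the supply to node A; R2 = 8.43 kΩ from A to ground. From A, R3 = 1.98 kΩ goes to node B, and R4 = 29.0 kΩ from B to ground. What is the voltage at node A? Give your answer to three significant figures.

Looking into the second stage from A: R3 + R4 = 30.98 kΩ appears in parallel with R2.
Effective lower resistance at A: R2 ‖ 30.98 = 6.627 kΩ.
V_A = 4.22 × 6.627/(29.6 + 6.627) = 0.7719 V.

V_A ≈ 0.772 V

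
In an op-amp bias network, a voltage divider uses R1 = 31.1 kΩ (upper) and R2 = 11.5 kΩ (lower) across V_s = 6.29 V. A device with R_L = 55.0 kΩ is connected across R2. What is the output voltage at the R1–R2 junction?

V_out ≈ 1.47 V

First combine the lower leg with the load: R2 ‖ R_L = 9.511 kΩ.
Voltage divider with the loaded lower leg: V_out = 6.29 × 9.511/(31.1 + 9.511) = 6.29 × 0.2342 = 1.473 V.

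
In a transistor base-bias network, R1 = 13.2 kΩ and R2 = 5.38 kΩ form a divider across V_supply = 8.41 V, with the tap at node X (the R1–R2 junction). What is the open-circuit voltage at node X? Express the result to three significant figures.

V_th ≈ 2.44 V

With X open, the divider is unloaded: V_th = 8.41 × 5.38/18.58 = 2.435 V.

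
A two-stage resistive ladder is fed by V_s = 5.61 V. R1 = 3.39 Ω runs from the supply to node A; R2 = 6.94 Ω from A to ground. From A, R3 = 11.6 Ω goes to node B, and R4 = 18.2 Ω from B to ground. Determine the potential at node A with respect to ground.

V_A ≈ 3.50 V

The second stage (R3 + R4 = 29.80 Ω) loads node A in parallel with R2.
Effective lower resistance at A: R2 ‖ 29.80 = 5.629 Ω.
V_A = 5.61 × 5.629/(3.39 + 5.629) = 3.501 V.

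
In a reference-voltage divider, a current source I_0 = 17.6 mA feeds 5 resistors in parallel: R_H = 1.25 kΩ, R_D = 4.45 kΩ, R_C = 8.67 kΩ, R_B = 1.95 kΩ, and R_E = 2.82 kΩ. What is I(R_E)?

ΣG = 1/1.25 + 1/4.45 + 1/8.67 + 1/1.95 + 1/2.82 = 2.007.
R_E takes the fraction G_k/ΣG = 0.3546/2.007 = 0.1766, so I = 17.6 × 0.1766 = 3.109 mA.

I ≈ 3.11 mA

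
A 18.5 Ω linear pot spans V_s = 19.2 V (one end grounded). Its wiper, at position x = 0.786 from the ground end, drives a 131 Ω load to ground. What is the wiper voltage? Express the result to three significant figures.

V_out ≈ 14.7 V

The pot divides into 3.959 Ω above the wiper and 14.54 Ω below.
Lower segment in parallel with the load: 14.54 ‖ 131 = 13.09 Ω.
Then V_out = V_s · 13.09/(3.959 + 13.09) = 14.74 V.
(Unloaded: V_out = x·V_s = 15.1 V.)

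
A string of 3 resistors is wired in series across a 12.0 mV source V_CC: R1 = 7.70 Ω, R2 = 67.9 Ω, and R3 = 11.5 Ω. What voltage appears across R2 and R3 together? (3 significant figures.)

V ≈ 10.9 mV

ΣR = 7.70 + 67.9 + 11.5 = 87.10 Ω.
R_{R2..R3} = 67.9 + 11.5 = 79.40 Ω.
V = V_CC · R/ΣR = 12.0 × 0.9116 = 10.94 mV.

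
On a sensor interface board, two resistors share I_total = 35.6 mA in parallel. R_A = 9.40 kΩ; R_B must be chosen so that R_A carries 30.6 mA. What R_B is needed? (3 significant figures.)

R_B ≈ 57.5 kΩ

The fraction through R_A equals R_B/(R_A+R_B).
30.6/35.6 = R_B/(R_A + R_B) → R_B = R_A · (0.8596)/(1 − 0.8596) = 9.40 × 6.120 = 57.53 kΩ.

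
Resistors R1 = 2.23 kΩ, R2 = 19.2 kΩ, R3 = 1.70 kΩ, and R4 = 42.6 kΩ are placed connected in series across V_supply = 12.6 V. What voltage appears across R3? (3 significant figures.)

V ≈ 0.326 V

ΣR = 2.23 + 19.2 + 1.70 + 42.6 = 65.73 kΩ.
By the voltage-divider rule, V = 12.6 × 1.700/65.73 = 0.3259 V.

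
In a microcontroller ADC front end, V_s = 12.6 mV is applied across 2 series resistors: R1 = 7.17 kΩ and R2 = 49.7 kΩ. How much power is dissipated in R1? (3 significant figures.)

The common current is I = 12.6/56.87 = 0.2216 µA.
P(R1) = I²·R1 = (0.2216)² × 7.17 = 0.3520 nW.

P ≈ 0.352 nW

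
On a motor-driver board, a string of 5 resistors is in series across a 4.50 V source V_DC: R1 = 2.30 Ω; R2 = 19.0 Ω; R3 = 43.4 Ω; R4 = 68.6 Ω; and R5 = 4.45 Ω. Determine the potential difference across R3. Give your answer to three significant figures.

V ≈ 1.42 V

Total series resistance ΣR = 2.30 + 19.0 + 43.4 + 68.6 + 4.45 = 137.8 Ω.
V = V_DC · R/ΣR = 4.50 × 0.3151 = 1.418 V.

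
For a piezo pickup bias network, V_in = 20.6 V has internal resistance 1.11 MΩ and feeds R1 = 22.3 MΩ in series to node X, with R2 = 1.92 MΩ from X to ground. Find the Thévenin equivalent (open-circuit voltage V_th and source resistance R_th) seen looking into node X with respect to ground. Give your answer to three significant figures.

V_th ≈ 1.56 V, R_th ≈ 1.77 MΩ

R1' = 1.11 + 22.3 = 23.41 MΩ (source resistance + R1).
Open-circuit (no load on X): V_th = V_in · R2/(R1' + R2) = 20.6 × 1.92/(23.41 + 1.92) = 1.561 V.
Looking into X with the source shorted: R_th = R1'·R2/(R1'+R2) = 23.41 × 1.92/25.33 = 1.774 MΩ.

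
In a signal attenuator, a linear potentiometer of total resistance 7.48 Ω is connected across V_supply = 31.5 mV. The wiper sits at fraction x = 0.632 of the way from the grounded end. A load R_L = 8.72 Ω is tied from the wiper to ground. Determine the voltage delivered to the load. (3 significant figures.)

V_out ≈ 16.6 mV

The pot divides into 2.753 Ω above the wiper and 4.727 Ω below.
(x·R_p) ‖ R_L = 3.065 Ω.
Then V_out = V_supply · 3.065/(2.753 + 3.065) = 16.60 mV.
(Unloaded: V_out = x·V_supply = 19.9 mV.)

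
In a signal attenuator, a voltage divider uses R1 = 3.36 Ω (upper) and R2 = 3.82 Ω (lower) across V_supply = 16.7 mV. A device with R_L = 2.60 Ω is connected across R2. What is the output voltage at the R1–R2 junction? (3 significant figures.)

V_out ≈ 5.27 mV

R2 ‖ R_L = (3.82 × 2.60)/(3.82 + 2.60) = 1.547 Ω.
Now apply the divider: V_out = 16.7 × 0.3153 = 5.265 mV.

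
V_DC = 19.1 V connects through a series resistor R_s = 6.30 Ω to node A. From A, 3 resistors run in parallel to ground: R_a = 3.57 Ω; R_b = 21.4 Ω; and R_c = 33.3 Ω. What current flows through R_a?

Equivalent of the parallel group: R_p = 2.802 Ω.
V_A by voltage divider: V_A = 19.1 × 2.802/(6.30 + 2.802) = 5.880 V.
I(R_a) = V_A / R_a = 5.880/3.57 = 1.647 A.
(Check via current divider: I_total = 2.098 A; share G_k/ΣG = 0.7849 → same result.)

I ≈ 1.65 A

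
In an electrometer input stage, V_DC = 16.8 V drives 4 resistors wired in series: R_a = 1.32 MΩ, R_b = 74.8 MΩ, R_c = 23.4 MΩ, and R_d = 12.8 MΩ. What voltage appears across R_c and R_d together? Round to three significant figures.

V ≈ 5.41 V

Series total: ΣR = 1.32 + 74.8 + 23.4 + 12.8 = 112.3 MΩ.
R_{R_c..R_d} = 23.4 + 12.8 = 36.20 MΩ.
V = V_DC · R/ΣR = 16.8 × 0.3223 = 5.415 V.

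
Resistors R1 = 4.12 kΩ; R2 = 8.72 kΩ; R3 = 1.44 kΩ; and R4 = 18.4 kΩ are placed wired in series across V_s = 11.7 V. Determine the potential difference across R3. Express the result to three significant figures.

V ≈ 0.516 V

Series total: ΣR = 4.12 + 8.72 + 1.44 + 18.4 = 32.68 kΩ.
V = V_s · R/ΣR = 11.7 × 0.04406 = 0.5155 V.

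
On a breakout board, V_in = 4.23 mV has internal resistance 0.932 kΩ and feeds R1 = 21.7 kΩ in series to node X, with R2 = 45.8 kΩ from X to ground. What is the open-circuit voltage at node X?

R1' = 0.932 + 21.7 = 22.63 kΩ (source resistance + R1).
V_th is the unloaded tap voltage: V_in · R2/(R1'+R2) = 4.23 × 0.6693 = 2.831 mV.

V_th ≈ 2.83 mV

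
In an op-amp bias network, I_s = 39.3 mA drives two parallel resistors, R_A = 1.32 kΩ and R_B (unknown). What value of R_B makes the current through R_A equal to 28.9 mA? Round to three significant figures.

Two-branch current divider: I_A = I_s · R_B/(R_A + R_B).
28.9/39.3 = R_B/(R_A + R_B) → R_B = R_A · (0.7354)/(1 − 0.7354) = 1.32 × 2.779 = 3.668 kΩ.

R_B ≈ 3.67 kΩ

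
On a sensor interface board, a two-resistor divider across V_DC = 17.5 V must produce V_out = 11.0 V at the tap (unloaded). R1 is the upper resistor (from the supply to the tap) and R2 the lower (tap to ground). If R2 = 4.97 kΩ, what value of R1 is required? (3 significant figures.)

Required fraction k = V_out/V_DC = 0.6286.
Rearranging, R1 = R2·(1−k)/k = 4.97 × 0.5909 = 2.937 kΩ.

R1 ≈ 2.94 kΩ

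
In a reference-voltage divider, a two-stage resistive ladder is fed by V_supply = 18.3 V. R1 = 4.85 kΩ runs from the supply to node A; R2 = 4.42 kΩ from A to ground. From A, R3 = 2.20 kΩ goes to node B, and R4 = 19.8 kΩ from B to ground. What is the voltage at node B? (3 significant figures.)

V_B ≈ 7.11 V

Node A sees R2 in parallel with the series input of stage 2, R3 + R4 = 22.00 kΩ.
Effective lower resistance at A: R2 ‖ 22.00 = 3.681 kΩ.
First divider: V_A = V_supply · 3.681/(4.85 + 3.681) = 7.896 V.
Then the unloaded second divider: V_B = V_A × R4/(R3+R4) = 7.896 × 0.9000 = 7.106 V.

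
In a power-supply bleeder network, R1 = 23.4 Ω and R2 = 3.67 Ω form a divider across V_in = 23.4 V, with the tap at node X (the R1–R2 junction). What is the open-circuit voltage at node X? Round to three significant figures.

V_th is the unloaded tap voltage: V_in · R2/(R1+R2) = 23.4 × 0.1356 = 3.172 V.

V_th ≈ 3.17 V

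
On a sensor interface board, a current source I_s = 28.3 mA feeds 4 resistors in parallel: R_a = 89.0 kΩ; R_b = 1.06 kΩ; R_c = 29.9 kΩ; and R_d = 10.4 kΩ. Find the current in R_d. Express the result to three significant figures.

Total conductance ΣG = 1/89.0 + 1/1.06 + 1/29.9 + 1/10.4 = 1.084 (units of 1/kΩ).
Current divider: I(R_d) = I_s · G_k/ΣG = 28.3 × (0.09615/1.084) = 28.3 × 0.08868 = 2.510 mA.

I ≈ 2.51 mA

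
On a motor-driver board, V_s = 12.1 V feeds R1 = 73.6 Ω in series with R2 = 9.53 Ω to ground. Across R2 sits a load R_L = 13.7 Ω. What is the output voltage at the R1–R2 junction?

V_out ≈ 0.858 V

The load sits in parallel with R2, giving an effective lower resistance R2' = R2·R_L/(R2+R_L) = 5.620 Ω.
Voltage divider with the loaded lower leg: V_out = 12.1 × 5.620/(73.6 + 5.620) = 12.1 × 0.07095 = 0.8584 V.
(Unloaded it would be 1.39 V; the load pulls it down.)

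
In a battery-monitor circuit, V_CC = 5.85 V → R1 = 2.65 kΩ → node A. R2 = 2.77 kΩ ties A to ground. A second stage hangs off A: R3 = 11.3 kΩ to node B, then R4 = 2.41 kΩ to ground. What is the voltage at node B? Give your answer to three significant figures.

V_B ≈ 0.478 V

Looking into the second stage from A: R3 + R4 = 13.71 kΩ appears in parallel with R2.
Effective lower resistance at A: R2 ‖ 13.71 = 2.304 kΩ.
So V_A = 5.85 × 0.4651 = 2.721 V.
Then the unloaded second divider: V_B = V_A × R4/(R3+R4) = 2.721 × 0.1758 = 0.4783 V.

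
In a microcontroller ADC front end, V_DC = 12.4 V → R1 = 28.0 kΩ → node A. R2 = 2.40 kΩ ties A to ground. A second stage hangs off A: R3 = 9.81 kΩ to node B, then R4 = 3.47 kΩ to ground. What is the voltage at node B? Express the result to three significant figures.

Node A sees R2 in parallel with the series input of stage 2, R3 + R4 = 13.28 kΩ.
R2 ‖ (R3+R4) = 2.033 kΩ.
First divider: V_A = V_DC · 2.033/(28.0 + 2.033) = 0.8392 V.
Stage 2 is unloaded, so V_B = V_A · R4/(R3+R4) = 0.8392 × 3.47/13.28 = 0.2193 V.

V_B ≈ 0.219 V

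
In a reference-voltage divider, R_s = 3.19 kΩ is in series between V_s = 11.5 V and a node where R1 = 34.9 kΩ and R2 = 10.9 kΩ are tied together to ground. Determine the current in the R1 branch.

I ≈ 0.238 mA

Equivalent of the parallel group: R_p = 8.306 kΩ.
Node voltage V_A = V_s · R_p/(R_s + R_p) = 11.5 × 0.7225 = 8.309 V.
I(R1) = V_A / R1 = 8.309/34.9 = 0.2381 mA.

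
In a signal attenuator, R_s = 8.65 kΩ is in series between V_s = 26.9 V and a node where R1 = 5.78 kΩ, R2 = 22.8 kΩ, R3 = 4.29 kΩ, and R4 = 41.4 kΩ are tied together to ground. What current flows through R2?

Equivalent of the parallel group: R_p = 2.109 kΩ.
V_A by voltage divider: V_A = 26.9 × 2.109/(8.65 + 2.109) = 5.273 V.
Branch current I = V_A/R2 = 5.273/22.8 = 0.2313 mA.
(Check via current divider: I_total = 2.500 mA; share G_k/ΣG = 0.09251 → same result.)

I ≈ 0.231 mA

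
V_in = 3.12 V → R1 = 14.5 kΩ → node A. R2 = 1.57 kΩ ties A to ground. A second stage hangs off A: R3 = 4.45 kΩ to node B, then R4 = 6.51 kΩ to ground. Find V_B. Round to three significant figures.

V_B ≈ 0.160 V

Looking into the second stage from A: R3 + R4 = 10.96 kΩ appears in parallel with R2.
R2 ‖ (R3+R4) = 1.373 kΩ.
First divider: V_A = V_in · 1.373/(14.5 + 1.373) = 0.2699 V.
Then the unloaded second divider: V_B = V_A × R4/(R3+R4) = 0.2699 × 0.5940 = 0.1603 V.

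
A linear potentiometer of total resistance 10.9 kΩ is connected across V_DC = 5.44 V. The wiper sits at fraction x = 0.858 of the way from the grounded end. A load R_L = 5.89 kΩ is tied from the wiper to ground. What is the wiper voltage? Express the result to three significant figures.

Split the track: R_lower = x·R_p = 9.352 kΩ, R_upper = (1−x)·R_p = 1.548 kΩ.
(x·R_p) ‖ R_L = 3.614 kΩ.
Loaded-divider output: V_out = 5.44 × 0.7001 = 3.809 V.

V_out ≈ 3.81 V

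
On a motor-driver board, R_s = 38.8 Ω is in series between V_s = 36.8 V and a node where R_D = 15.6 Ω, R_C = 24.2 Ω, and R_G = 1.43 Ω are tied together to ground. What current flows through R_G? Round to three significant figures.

I ≈ 0.799 A

Equivalent of the parallel group: R_p = 1.243 Ω.
Node voltage V_A = V_s · R_p/(R_s + R_p) = 36.8 × 0.03103 = 1.142 V.
Branch current I = V_A/R_G = 1.142/1.43 = 0.7986 A.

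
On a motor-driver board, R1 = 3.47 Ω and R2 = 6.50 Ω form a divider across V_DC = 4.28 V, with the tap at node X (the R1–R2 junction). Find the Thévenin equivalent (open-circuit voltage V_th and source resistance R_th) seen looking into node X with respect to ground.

V_th ≈ 2.79 V, R_th ≈ 2.26 Ω

Open-circuit (no load on X): V_th = V_DC · R2/(R1 + R2) = 4.28 × 6.50/(3.470 + 6.50) = 2.790 V.
Looking into X with the source shorted: R_th = R1·R2/(R1+R2) = 3.470 × 6.50/9.970 = 2.262 Ω.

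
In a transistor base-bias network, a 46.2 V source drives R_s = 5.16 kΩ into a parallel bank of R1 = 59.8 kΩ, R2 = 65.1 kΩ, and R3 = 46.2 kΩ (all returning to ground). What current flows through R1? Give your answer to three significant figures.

I ≈ 0.605 mA

Equivalent of the parallel group: R_p = 18.61 kΩ.
V_A = 46.2 × 18.61/23.77 = 36.17 V.
Branch current I = V_A/R1 = 36.17/59.8 = 0.6049 mA.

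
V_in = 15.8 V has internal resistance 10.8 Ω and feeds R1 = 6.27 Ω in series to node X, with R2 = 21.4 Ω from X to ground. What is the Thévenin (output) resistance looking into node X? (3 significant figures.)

R1' = 10.8 + 6.27 = 17.07 Ω (source resistance + R1).
Zeroing V_in shorts the top of R1' to ground, so R_th = R1' ‖ R2 = 9.496 Ω.

R_th ≈ 9.50 Ω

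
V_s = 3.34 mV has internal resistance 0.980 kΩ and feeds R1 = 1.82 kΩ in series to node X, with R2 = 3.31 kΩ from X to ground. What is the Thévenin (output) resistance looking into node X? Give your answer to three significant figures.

R_th ≈ 1.52 kΩ

R1' = 0.980 + 1.82 = 2.800 kΩ (source resistance + R1).
With V_s suppressed (replaced by a short), R_th = R1' ‖ R2 = (2.800 × 3.31)/(2.800 + 3.31) = 1.517 kΩ.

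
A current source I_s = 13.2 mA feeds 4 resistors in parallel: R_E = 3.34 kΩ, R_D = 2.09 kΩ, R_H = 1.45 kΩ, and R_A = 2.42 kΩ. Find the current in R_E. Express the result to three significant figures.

Total conductance ΣG = 1/3.34 + 1/2.09 + 1/1.45 + 1/2.42 = 1.881 (units of 1/kΩ).
Current divider: I(R_E) = I_s · G_k/ΣG = 13.2 × (0.2994/1.881) = 13.2 × 0.1592 = 2.101 mA.

I ≈ 2.10 mA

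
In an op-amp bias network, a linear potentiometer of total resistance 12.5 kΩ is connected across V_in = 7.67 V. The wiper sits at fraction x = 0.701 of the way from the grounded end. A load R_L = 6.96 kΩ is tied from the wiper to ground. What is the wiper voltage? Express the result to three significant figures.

V_out ≈ 3.91 V

Split the track: R_lower = x·R_p = 8.762 kΩ, R_upper = (1−x)·R_p = 3.738 kΩ.
R_L loads the lower segment: effective lower R = 3.879 kΩ.
V_out = 7.67 × 3.879/(3.738 + 3.879) = 3.906 V.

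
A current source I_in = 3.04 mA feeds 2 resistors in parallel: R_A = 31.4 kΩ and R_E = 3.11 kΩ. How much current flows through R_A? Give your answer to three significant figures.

I ≈ 0.274 mA

With just two branches, the current splits inversely with resistance.
So I = 3.04 × 3.11/34.51 = 0.2740 mA.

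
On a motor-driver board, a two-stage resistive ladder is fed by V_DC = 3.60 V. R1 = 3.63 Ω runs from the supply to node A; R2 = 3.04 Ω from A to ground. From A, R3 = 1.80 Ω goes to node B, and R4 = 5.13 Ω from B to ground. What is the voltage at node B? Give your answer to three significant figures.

Looking into the second stage from A: R3 + R4 = 6.930 Ω appears in parallel with R2.
R2 ‖ (R3+R4) = 2.113 Ω.
V_A = 3.60 × 2.113/(3.63 + 2.113) = 1.325 V.
Stage 2 is unloaded, so V_B = V_A · R4/(R3+R4) = 1.325 × 5.13/6.930 = 0.9805 V.

V_B ≈ 0.981 V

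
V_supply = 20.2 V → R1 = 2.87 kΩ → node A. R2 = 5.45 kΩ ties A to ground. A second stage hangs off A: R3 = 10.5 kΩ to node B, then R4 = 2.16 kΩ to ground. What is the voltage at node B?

The second stage (R3 + R4 = 12.66 kΩ) loads node A in parallel with R2.
R2 ‖ (R3+R4) = 3.810 kΩ.
First divider: V_A = V_supply · 3.810/(2.87 + 3.810) = 11.52 V.
V_B = V_A × 0.1706 = 1.966 V.

V_B ≈ 1.97 V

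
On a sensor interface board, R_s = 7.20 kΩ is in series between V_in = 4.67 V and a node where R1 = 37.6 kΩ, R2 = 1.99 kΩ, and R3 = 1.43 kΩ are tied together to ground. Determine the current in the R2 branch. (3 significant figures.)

I ≈ 0.238 mA

Parallel bank: R_p = 1/(1/37.6 + 1/1.99 + 1/1.43) = 0.8141 kΩ.
V_A by voltage divider: V_A = 4.67 × 0.8141/(7.20 + 0.8141) = 0.4744 V.
Branch current I = V_A/R2 = 0.4744/1.99 = 0.2384 mA.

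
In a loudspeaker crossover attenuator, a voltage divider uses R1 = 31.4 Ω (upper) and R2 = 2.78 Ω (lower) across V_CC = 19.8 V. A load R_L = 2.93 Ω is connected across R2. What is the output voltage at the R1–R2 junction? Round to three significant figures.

V_out ≈ 0.860 V

R2 ‖ R_L = (2.78 × 2.93)/(2.78 + 2.93) = 1.427 Ω.
Then V_out = V_CC · R2'/(R1 + R2') = 19.8 × 1.427/32.83 = 0.8604 V.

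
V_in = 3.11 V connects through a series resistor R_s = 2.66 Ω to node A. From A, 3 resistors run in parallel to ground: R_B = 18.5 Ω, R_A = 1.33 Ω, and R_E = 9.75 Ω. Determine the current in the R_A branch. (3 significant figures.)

I ≈ 0.684 A

Combine the parallel branches: R_p = (1/18.5 + 1/1.33 + 1/9.75)⁻¹ = 1.101 Ω.
V_A by voltage divider: V_A = 3.11 × 1.101/(2.66 + 1.101) = 0.9103 V.
Branch current I = V_A/R_A = 0.9103/1.33 = 0.6844 A.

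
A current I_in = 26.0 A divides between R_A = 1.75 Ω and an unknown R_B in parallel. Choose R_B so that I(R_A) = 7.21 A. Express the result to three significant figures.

In a two-way split, I_A/I_in = R_B/(R_A + R_B).
With f = 0.2773, R_B = R_A · f/(1−f) = 1.75 × 0.3837 = 0.6715 Ω.

R_B ≈ 0.672 Ω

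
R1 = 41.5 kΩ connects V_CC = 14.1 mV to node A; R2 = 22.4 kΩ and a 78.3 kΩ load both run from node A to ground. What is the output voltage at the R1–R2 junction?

The load sits in parallel with R2, giving an effective lower resistance R2' = R2·R_L/(R2+R_L) = 17.42 kΩ.
Voltage divider with the loaded lower leg: V_out = 14.1 × 17.42/(41.5 + 17.42) = 14.1 × 0.2956 = 4.168 mV.

V_out ≈ 4.17 mV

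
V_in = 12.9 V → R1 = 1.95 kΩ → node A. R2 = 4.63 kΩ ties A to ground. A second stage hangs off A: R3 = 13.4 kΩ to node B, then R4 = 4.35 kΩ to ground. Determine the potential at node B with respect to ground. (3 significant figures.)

V_B ≈ 2.06 V

Looking into the second stage from A: R3 + R4 = 17.75 kΩ appears in parallel with R2.
R2 ‖ (R3+R4) = 3.672 kΩ.
So V_A = 12.9 × 0.6532 = 8.426 V.
Then the unloaded second divider: V_B = V_A × R4/(R3+R4) = 8.426 × 0.2451 = 2.065 V.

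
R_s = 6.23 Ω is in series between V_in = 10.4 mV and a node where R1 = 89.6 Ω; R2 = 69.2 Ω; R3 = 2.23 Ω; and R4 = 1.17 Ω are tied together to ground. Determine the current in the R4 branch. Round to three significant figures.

Parallel bank: R_p = 1/(1/89.6 + 1/69.2 + 1/2.23 + 1/1.17) = 0.7526 Ω.
V_A by voltage divider: V_A = 10.4 × 0.7526/(6.23 + 0.7526) = 1.121 mV.
Branch current I = V_A/R4 = 1.121/1.17 = 0.9581 mA.
(Check via current divider: I_total = 1.489 mA; share G_k/ΣG = 0.6432 → same result.)

I ≈ 0.958 mA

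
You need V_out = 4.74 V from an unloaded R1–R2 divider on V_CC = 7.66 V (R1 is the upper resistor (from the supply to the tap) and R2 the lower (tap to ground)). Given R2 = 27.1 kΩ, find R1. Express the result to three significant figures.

R1 ≈ 16.7 kΩ

V_out/V_CC = R2/(R1+R2) = 0.6188.
Rearranging, R1 = R2·(1−k)/k = 27.1 × 0.6160 = 16.69 kΩ.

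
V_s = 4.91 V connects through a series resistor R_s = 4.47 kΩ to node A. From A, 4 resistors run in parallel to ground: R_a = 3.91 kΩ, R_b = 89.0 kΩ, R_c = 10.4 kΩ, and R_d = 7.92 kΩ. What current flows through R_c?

Combine the parallel branches: R_p = (1/3.91 + 1/89.0 + 1/10.4 + 1/7.92)⁻¹ = 2.043 kΩ.
V_A = 4.91 × 2.043/6.513 = 1.540 V.
I(R_c) = V_A / R_c = 1.540/10.4 = 0.1481 mA.

I ≈ 0.148 mA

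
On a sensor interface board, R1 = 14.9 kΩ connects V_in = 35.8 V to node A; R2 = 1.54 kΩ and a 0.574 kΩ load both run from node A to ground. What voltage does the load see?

R2 ‖ R_L = (1.54 × 0.574)/(1.54 + 0.574) = 0.4181 kΩ.
Now apply the divider: V_out = 35.8 × 0.02730 = 0.9772 V.

V_out ≈ 0.977 V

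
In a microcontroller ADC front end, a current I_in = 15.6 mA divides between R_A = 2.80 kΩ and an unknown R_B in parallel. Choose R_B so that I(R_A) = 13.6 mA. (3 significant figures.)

R_B ≈ 19.0 kΩ

Two-branch current divider: I_A = I_in · R_B/(R_A + R_B).
With f = 0.8718, R_B = R_A · f/(1−f) = 2.80 × 6.800 = 19.04 kΩ.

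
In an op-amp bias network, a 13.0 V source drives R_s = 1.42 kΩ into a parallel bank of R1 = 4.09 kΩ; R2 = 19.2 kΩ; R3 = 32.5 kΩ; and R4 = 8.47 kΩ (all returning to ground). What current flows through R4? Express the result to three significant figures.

Equivalent of the parallel group: R_p = 2.245 kΩ.
V_A = 13.0 × 2.245/3.665 = 7.963 V.
Branch current I = V_A/R4 = 7.963/8.47 = 0.9402 mA.

I ≈ 0.940 mA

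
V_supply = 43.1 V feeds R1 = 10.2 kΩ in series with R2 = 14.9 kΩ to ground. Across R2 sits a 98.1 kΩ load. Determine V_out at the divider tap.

V_out ≈ 24.1 V

First combine the lower leg with the load: R2 ‖ R_L = 12.94 kΩ.
Voltage divider with the loaded lower leg: V_out = 43.1 × 12.94/(10.2 + 12.94) = 43.1 × 0.5591 = 24.10 V.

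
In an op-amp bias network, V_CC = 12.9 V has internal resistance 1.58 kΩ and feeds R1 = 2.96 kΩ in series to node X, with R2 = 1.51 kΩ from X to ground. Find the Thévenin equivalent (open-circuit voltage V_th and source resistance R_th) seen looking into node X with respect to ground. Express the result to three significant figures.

V_th ≈ 3.22 V, R_th ≈ 1.13 kΩ

R1' = 1.58 + 2.96 = 4.540 kΩ (source resistance + R1).
V_th is the unloaded tap voltage: V_CC · R2/(R1'+R2) = 12.9 × 0.2496 = 3.220 V.
With V_CC suppressed (replaced by a short), R_th = R1' ‖ R2 = (4.540 × 1.51)/(4.540 + 1.51) = 1.133 kΩ.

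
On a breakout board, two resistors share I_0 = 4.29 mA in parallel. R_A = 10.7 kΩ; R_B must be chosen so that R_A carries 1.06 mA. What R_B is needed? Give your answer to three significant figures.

R_B ≈ 3.51 kΩ

Two-branch current divider: I_A = I_0 · R_B/(R_A + R_B).
With f = 0.2471, R_B = R_A · f/(1−f) = 10.7 × 0.3282 = 3.511 kΩ.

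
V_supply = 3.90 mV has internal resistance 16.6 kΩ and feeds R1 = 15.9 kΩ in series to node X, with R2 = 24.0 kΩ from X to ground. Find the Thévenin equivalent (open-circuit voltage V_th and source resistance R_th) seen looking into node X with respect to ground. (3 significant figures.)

V_th ≈ 1.66 mV, R_th ≈ 13.8 kΩ

R1' = 16.6 + 15.9 = 32.50 kΩ (source resistance + R1).
Open-circuit (no load on X): V_th = V_supply · R2/(R1' + R2) = 3.90 × 24.0/(32.50 + 24.0) = 1.657 mV.
Zeroing V_supply shorts the top of R1' to ground, so R_th = R1' ‖ R2 = 13.81 kΩ.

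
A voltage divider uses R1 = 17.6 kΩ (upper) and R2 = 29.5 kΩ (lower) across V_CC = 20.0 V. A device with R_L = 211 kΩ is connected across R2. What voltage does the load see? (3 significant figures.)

R2 ‖ R_L = (29.5 × 211)/(29.5 + 211) = 25.88 kΩ.
Voltage divider with the loaded lower leg: V_out = 20.0 × 25.88/(17.6 + 25.88) = 20.0 × 0.5952 = 11.90 V.

V_out ≈ 11.9 V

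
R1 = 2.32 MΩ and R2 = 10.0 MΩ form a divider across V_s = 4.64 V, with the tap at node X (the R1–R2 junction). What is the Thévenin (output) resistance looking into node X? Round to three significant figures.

Looking into X with the source shorted: R_th = R1·R2/(R1+R2) = 2.320 × 10.0/12.32 = 1.883 MΩ.

R_th ≈ 1.88 MΩ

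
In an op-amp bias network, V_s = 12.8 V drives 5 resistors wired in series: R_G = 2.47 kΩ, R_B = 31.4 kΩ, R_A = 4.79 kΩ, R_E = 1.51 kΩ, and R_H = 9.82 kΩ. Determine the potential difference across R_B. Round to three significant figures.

ΣR = 2.47 + 31.4 + 4.79 + 1.51 + 9.82 = 49.99 kΩ.
Voltage divider: V = V_s · (31.40 / 49.99) = 12.8 × 0.6281 = 8.040 V.

V ≈ 8.04 V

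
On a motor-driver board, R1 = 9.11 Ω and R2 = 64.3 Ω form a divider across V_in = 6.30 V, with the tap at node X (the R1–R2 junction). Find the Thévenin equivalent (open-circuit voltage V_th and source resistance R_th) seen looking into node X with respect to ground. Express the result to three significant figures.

Open-circuit (no load on X): V_th = V_in · R2/(R1 + R2) = 6.30 × 64.3/(9.110 + 64.3) = 5.518 V.
With V_in suppressed (replaced by a short), R_th = R1 ‖ R2 = (9.110 × 64.3)/(9.110 + 64.3) = 7.979 Ω.

V_th ≈ 5.52 V, R_th ≈ 7.98 Ω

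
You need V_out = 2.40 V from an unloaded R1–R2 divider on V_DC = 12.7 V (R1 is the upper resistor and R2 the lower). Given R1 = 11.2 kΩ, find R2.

R2 ≈ 2.61 kΩ

The divider ratio is R2/(R1+R2) = 2.40/12.7 = 0.1890.
R2 = R1 · 0.1890/(1 − 0.1890) = 2.610 kΩ.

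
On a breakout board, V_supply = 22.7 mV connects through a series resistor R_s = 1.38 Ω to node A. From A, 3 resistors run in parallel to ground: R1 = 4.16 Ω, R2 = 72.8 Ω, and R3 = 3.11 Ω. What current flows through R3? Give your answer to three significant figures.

Parallel bank: R_p = 1/(1/4.16 + 1/72.8 + 1/3.11) = 1.737 Ω.
V_A = 22.7 × 1.737/3.117 = 12.65 mV.
Branch current I = V_A/R3 = 12.65/3.11 = 4.068 mA.
(Check via current divider: I_total = 7.282 mA; share G_k/ΣG = 0.5586 → same result.)

I ≈ 4.07 mA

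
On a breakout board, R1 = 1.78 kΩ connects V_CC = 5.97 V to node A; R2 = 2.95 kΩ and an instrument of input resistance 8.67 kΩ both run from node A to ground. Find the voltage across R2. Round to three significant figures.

The load sits in parallel with R2, giving an effective lower resistance R2' = R2·R_L/(R2+R_L) = 2.201 kΩ.
Voltage divider with the loaded lower leg: V_out = 5.97 × 2.201/(1.78 + 2.201) = 5.97 × 0.5529 = 3.301 V.

V_out ≈ 3.30 V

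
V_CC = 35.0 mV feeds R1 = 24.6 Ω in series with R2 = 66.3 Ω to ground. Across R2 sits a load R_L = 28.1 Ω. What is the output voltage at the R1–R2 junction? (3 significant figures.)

V_out ≈ 15.6 mV

First combine the lower leg with the load: R2 ‖ R_L = 19.74 Ω.
Voltage divider with the loaded lower leg: V_out = 35.0 × 19.74/(24.6 + 19.74) = 35.0 × 0.4451 = 15.58 mV.
(Unloaded it would be 25.5 mV; the load pulls it down.)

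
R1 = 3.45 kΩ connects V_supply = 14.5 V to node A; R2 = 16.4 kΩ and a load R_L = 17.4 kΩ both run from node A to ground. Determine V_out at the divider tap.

R2 ‖ R_L = (16.4 × 17.4)/(16.4 + 17.4) = 8.443 kΩ.
Voltage divider with the loaded lower leg: V_out = 14.5 × 8.443/(3.45 + 8.443) = 14.5 × 0.7099 = 10.29 V.

V_out ≈ 10.3 V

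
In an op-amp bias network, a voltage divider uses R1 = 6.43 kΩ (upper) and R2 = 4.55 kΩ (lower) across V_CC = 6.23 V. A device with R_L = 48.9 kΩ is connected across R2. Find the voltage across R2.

R2 ‖ R_L = (4.55 × 48.9)/(4.55 + 48.9) = 4.163 kΩ.
Now apply the divider: V_out = 6.23 × 0.3930 = 2.448 V.

V_out ≈ 2.45 V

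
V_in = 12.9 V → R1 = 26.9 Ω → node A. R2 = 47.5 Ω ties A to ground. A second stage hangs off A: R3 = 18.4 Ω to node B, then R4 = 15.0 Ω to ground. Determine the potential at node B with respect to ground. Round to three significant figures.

Looking into the second stage from A: R3 + R4 = 33.40 Ω appears in parallel with R2.
Effective lower resistance at A: R2 ‖ 33.40 = 19.61 Ω.
So V_A = 12.9 × 0.4216 = 5.439 V.
Stage 2 is unloaded, so V_B = V_A · R4/(R3+R4) = 5.439 × 15.0/33.40 = 2.443 V.

V_B ≈ 2.44 V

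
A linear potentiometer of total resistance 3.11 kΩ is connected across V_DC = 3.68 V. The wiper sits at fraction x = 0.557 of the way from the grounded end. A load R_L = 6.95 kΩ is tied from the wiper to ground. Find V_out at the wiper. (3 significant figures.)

V_out ≈ 1.85 V

The pot divides into 1.378 kΩ above the wiper and 1.732 kΩ below.
R_L loads the lower segment: effective lower R = 1.387 kΩ.
Then V_out = V_DC · 1.387/(1.378 + 1.387) = 1.846 V.
(Unloaded: V_out = x·V_DC = 2.05 V.)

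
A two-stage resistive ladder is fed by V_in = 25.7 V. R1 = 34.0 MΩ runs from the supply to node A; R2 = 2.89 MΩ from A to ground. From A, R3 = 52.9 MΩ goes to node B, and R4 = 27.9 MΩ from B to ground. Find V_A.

Node A sees R2 in parallel with the series input of stage 2, R3 + R4 = 80.80 MΩ.
Effective lower resistance at A: R2 ‖ 80.80 = 2.790 MΩ.
First divider: V_A = V_in · 2.790/(34.0 + 2.790) = 1.949 V.

V_A ≈ 1.95 V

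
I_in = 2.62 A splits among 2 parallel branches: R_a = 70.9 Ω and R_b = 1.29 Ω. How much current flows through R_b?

I ≈ 2.57 A

With just two branches, the current splits inversely with resistance.
So I = 2.62 × 70.9/72.19 = 2.573 A.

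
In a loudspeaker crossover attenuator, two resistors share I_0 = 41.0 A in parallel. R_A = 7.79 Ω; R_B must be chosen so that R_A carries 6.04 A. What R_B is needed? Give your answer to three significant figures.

R_B ≈ 1.35 Ω

In a two-way split, I_A/I_0 = R_B/(R_A + R_B).
With f = 0.1473, R_B = R_A · f/(1−f) = 7.79 × 0.1728 = 1.346 Ω.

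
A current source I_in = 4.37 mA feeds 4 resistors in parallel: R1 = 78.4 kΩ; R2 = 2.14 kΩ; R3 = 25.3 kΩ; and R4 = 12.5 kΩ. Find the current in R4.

Total conductance ΣG = 1/78.4 + 1/2.14 + 1/25.3 + 1/12.5 = 0.5996 (units of 1/kΩ).
R4 takes the fraction G_k/ΣG = 0.08000/0.5996 = 0.1334, so I = 4.37 × 0.1334 = 0.5831 mA.

I ≈ 0.583 mA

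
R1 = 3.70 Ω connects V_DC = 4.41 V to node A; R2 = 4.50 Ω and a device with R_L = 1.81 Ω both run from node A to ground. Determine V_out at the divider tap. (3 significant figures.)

V_out ≈ 1.14 V

R2 ‖ R_L = (4.50 × 1.81)/(4.50 + 1.81) = 1.291 Ω.
Then V_out = V_DC · R2'/(R1 + R2') = 4.41 × 1.291/4.991 = 1.141 V.
(Unloaded it would be 2.42 V; the load pulls it down.)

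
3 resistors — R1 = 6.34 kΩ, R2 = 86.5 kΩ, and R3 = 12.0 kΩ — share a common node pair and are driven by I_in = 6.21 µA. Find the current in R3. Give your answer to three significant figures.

ΣG = 1/6.34 + 1/86.5 + 1/12.0 = 0.2526.
By the current-divider rule, I = I_in · G_k/ΣG = 6.21 × 0.3299 = 2.049 µA.

I ≈ 2.05 µA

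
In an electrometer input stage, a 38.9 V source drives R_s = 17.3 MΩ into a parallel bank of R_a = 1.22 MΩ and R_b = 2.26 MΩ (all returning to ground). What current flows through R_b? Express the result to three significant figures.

Combine the parallel branches: R_p = (1/1.22 + 1/2.26)⁻¹ = 0.7923 MΩ.
Node voltage V_A = V_DC · R_p/(R_s + R_p) = 38.9 × 0.04379 = 1.704 V.
I(R_b) = V_A / R_b = 1.704/2.26 = 0.7538 µA.

I ≈ 0.754 µA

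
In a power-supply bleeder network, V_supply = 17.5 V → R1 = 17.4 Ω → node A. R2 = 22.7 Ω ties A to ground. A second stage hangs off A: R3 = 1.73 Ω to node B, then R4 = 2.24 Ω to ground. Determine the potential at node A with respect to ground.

The second stage (R3 + R4 = 3.970 Ω) loads node A in parallel with R2.
Effective lower resistance at A: R2 ‖ 3.970 = 3.379 Ω.
V_A = 17.5 × 3.379/(17.4 + 3.379) = 2.846 V.

V_A ≈ 2.85 V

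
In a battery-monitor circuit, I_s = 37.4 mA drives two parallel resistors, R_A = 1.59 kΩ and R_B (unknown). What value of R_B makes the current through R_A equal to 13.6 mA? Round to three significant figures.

R_B ≈ 0.909 kΩ

Two-branch current divider: I_A = I_s · R_B/(R_A + R_B).
13.6/37.4 = R_B/(R_A + R_B) → R_B = R_A · (0.3636)/(1 − 0.3636) = 1.59 × 0.5714 = 0.9086 kΩ.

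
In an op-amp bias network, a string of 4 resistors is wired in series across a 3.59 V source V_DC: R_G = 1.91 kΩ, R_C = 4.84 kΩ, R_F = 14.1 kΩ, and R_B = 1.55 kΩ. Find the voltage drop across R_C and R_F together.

V ≈ 3.04 V

ΣR = 1.91 + 4.84 + 14.1 + 1.55 = 22.40 kΩ.
R_{R_C..R_F} = 4.84 + 14.1 = 18.94 kΩ.
V = V_DC · R/ΣR = 3.59 × 0.8455 = 3.035 V.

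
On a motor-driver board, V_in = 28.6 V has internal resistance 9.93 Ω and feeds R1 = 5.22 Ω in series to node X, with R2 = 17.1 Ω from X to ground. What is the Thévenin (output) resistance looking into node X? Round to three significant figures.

R1' = 9.93 + 5.22 = 15.15 Ω (source resistance + R1).
With V_in suppressed (replaced by a short), R_th = R1' ‖ R2 = (15.15 × 17.1)/(15.15 + 17.1) = 8.033 Ω.

R_th ≈ 8.03 Ω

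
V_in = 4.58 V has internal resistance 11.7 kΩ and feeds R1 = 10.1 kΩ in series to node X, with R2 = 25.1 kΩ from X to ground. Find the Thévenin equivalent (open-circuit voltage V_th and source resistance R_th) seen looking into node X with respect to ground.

V_th ≈ 2.45 V, R_th ≈ 11.7 kΩ

R1' = 11.7 + 10.1 = 21.80 kΩ (source resistance + R1).
V_th is the unloaded tap voltage: V_in · R2/(R1'+R2) = 4.58 × 0.5352 = 2.451 V.
With V_in suppressed (replaced by a short), R_th = R1' ‖ R2 = (21.80 × 25.1)/(21.80 + 25.1) = 11.67 kΩ.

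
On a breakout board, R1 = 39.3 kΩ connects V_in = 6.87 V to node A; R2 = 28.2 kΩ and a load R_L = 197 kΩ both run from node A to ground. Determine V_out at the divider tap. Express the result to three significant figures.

V_out ≈ 2.65 V

The load sits in parallel with R2, giving an effective lower resistance R2' = R2·R_L/(R2+R_L) = 24.67 kΩ.
Then V_out = V_in · R2'/(R1 + R2') = 6.87 × 24.67/63.97 = 2.649 V.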